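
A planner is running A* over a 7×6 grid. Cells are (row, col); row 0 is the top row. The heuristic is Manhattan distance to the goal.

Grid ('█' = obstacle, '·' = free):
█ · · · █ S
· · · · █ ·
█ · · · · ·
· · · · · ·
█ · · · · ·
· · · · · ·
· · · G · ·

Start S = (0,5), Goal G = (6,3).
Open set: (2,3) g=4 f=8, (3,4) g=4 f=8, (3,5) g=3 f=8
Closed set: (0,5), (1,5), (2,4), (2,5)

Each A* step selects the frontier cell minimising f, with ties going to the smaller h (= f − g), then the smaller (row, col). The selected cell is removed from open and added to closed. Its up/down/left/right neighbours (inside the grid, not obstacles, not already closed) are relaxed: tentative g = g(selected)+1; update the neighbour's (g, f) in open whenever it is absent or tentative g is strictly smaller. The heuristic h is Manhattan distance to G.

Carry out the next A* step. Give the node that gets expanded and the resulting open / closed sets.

expanded=(2,3); open=[(1,3) g=5 f=10, (2,2) g=5 f=10, (3,3) g=5 f=8, (3,4) g=4 f=8, (3,5) g=3 f=8]; closed=[(0,5), (1,5), (2,3), (2,4), (2,5)]

step 1: expand (2,3) (f=8, h=4) → closed; open now [(1,3) g=5 f=10, (2,2) g=5 f=10, (3,3) g=5 f=8, (3,4) g=4 f=8, (3,5) g=3 f=8]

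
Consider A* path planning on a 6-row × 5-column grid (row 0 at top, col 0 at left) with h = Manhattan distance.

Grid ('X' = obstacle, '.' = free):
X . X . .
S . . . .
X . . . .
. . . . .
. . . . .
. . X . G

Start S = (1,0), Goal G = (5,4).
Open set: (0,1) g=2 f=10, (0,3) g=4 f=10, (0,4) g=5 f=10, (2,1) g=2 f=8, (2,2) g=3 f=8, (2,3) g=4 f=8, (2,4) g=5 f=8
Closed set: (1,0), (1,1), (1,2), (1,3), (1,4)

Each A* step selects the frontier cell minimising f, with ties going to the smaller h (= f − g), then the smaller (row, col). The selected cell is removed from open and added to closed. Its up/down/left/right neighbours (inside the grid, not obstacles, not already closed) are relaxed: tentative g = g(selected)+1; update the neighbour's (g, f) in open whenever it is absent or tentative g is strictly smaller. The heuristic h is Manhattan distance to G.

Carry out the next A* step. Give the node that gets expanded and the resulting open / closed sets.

step 1: expand (2,4) (f=8, h=3) → closed; open now [(0,1) g=2 f=10, (0,3) g=4 f=10, (0,4) g=5 f=10, (2,1) g=2 f=8, (2,2) g=3 f=8, (2,3) g=4 f=8, (3,4) g=6 f=8]

expanded=(2,4); open=[(0,1) g=2 f=10, (0,3) g=4 f=10, (0,4) g=5 f=10, (2,1) g=2 f=8, (2,2) g=3 f=8, (2,3) g=4 f=8, (3,4) g=6 f=8]; closed=[(1,0), (1,1), (1,2), (1,3), (1,4), (2,4)]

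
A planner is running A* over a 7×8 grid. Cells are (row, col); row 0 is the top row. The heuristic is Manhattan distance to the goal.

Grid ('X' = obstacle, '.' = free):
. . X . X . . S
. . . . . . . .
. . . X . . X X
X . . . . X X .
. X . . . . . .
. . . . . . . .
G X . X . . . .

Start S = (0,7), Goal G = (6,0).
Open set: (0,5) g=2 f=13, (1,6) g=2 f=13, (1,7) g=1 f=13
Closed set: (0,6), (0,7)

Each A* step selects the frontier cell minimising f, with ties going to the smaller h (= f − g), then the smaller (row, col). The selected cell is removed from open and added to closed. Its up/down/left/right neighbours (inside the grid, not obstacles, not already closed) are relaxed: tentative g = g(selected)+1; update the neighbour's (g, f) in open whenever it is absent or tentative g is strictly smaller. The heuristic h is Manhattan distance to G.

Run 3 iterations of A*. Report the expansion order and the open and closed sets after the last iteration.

step 1: expand (0,5) (f=13, h=11) → closed; open now [(1,5) g=3 f=13, (1,6) g=2 f=13, (1,7) g=1 f=13]
step 2: expand (1,5) (f=13, h=10) → closed; open now [(1,4) g=4 f=13, (1,6) g=2 f=13, (1,7) g=1 f=13, (2,5) g=4 f=13]
step 3: expand (1,4) (f=13, h=9) → closed; open now [(1,3) g=5 f=13, (1,6) g=2 f=13, (1,7) g=1 f=13, (2,4) g=5 f=13, (2,5) g=4 f=13]

order=[(0,5) → (1,5) → (1,4)]; open=[(1,3) g=5 f=13, (1,6) g=2 f=13, (1,7) g=1 f=13, (2,4) g=5 f=13, (2,5) g=4 f=13]; closed=[(0,5), (0,6), (0,7), (1,4), (1,5)]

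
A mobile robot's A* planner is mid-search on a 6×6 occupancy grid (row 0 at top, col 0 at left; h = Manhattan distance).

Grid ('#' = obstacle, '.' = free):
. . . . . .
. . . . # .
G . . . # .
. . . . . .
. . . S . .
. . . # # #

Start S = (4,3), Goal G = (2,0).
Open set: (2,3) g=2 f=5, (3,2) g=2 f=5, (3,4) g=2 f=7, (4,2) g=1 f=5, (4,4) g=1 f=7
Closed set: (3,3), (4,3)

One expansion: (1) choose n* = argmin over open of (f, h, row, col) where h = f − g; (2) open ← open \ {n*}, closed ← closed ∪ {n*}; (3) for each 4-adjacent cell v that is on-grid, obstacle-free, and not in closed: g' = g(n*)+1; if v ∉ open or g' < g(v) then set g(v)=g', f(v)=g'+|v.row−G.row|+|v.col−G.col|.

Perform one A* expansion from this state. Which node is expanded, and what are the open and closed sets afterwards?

step 1: expand (2,3) (f=5, h=3) → closed; open now [(1,3) g=3 f=7, (2,2) g=3 f=5, (3,2) g=2 f=5, (3,4) g=2 f=7, (4,2) g=1 f=5, (4,4) g=1 f=7]

expanded=(2,3); open=[(1,3) g=3 f=7, (2,2) g=3 f=5, (3,2) g=2 f=5, (3,4) g=2 f=7, (4,2) g=1 f=5, (4,4) g=1 f=7]; closed=[(2,3), (3,3), (4,3)]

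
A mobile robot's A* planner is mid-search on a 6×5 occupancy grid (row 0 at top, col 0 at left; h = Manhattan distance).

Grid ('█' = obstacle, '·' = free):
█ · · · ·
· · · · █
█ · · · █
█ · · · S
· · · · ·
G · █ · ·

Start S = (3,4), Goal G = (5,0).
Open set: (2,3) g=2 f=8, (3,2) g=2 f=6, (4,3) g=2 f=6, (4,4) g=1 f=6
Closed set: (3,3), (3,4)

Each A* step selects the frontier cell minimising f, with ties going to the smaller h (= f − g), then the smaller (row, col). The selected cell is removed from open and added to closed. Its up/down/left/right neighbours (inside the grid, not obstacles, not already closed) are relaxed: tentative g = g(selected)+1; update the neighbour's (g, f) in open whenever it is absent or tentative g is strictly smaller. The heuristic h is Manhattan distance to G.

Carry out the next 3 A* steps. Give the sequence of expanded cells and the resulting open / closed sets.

order=[(3,2) → (3,1) → (4,1)]; open=[(2,1) g=4 f=8, (2,2) g=3 f=8, (2,3) g=2 f=8, (4,0) g=5 f=6, (4,2) g=3 f=6, (4,3) g=2 f=6, (4,4) g=1 f=6, (5,1) g=5 f=6]; closed=[(3,1), (3,2), (3,3), (3,4), (4,1)]

step 1: expand (3,2) (f=6, h=4) → closed; open now [(2,2) g=3 f=8, (2,3) g=2 f=8, (3,1) g=3 f=6, (4,2) g=3 f=6, (4,3) g=2 f=6, (4,4) g=1 f=6]
step 2: expand (3,1) (f=6, h=3) → closed; open now [(2,1) g=4 f=8, (2,2) g=3 f=8, (2,3) g=2 f=8, (4,1) g=4 f=6, (4,2) g=3 f=6, (4,3) g=2 f=6, (4,4) g=1 f=6]
step 3: expand (4,1) (f=6, h=2) → closed; open now [(2,1) g=4 f=8, (2,2) g=3 f=8, (2,3) g=2 f=8, (4,0) g=5 f=6, (4,2) g=3 f=6, (4,3) g=2 f=6, (4,4) g=1 f=6, (5,1) g=5 f=6]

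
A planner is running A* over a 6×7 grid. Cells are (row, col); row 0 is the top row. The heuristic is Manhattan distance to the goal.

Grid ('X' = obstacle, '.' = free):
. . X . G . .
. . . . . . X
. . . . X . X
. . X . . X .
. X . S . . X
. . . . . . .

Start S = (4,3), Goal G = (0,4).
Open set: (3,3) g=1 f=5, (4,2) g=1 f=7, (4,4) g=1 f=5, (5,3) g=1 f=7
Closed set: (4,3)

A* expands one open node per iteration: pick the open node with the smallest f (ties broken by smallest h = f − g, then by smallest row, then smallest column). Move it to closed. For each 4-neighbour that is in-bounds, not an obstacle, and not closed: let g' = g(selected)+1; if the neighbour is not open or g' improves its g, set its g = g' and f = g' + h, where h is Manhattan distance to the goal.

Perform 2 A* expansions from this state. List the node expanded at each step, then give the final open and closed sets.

step 1: expand (3,3) (f=5, h=4) → closed; open now [(2,3) g=2 f=5, (3,4) g=2 f=5, (4,2) g=1 f=7, (4,4) g=1 f=5, (5,3) g=1 f=7]
step 2: expand (2,3) (f=5, h=3) → closed; open now [(1,3) g=3 f=5, (2,2) g=3 f=7, (3,4) g=2 f=5, (4,2) g=1 f=7, (4,4) g=1 f=5, (5,3) g=1 f=7]

order=[(3,3) → (2,3)]; open=[(1,3) g=3 f=5, (2,2) g=3 f=7, (3,4) g=2 f=5, (4,2) g=1 f=7, (4,4) g=1 f=5, (5,3) g=1 f=7]; closed=[(2,3), (3,3), (4,3)]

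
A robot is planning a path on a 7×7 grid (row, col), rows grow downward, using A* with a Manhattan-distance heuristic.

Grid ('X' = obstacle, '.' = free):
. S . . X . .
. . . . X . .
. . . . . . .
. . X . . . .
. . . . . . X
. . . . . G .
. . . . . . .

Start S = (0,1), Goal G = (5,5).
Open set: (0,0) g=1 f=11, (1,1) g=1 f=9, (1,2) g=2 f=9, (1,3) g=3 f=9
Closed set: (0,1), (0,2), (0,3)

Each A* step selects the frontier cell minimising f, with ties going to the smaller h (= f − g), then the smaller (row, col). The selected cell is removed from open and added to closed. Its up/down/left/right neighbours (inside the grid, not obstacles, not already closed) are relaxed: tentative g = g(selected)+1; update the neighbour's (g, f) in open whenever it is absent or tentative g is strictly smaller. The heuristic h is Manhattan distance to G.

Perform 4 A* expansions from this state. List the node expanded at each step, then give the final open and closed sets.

step 1: expand (1,3) (f=9, h=6) → closed; open now [(0,0) g=1 f=11, (1,1) g=1 f=9, (1,2) g=2 f=9, (2,3) g=4 f=9]
step 2: expand (2,3) (f=9, h=5) → closed; open now [(0,0) g=1 f=11, (1,1) g=1 f=9, (1,2) g=2 f=9, (2,2) g=5 f=11, (2,4) g=5 f=9, (3,3) g=5 f=9]
step 3: expand (2,4) (f=9, h=4) → closed; open now [(0,0) g=1 f=11, (1,1) g=1 f=9, (1,2) g=2 f=9, (2,2) g=5 f=11, (2,5) g=6 f=9, (3,3) g=5 f=9, (3,4) g=6 f=9]
step 4: expand (2,5) (f=9, h=3) → closed; open now [(0,0) g=1 f=11, (1,1) g=1 f=9, (1,2) g=2 f=9, (1,5) g=7 f=11, (2,2) g=5 f=11, (2,6) g=7 f=11, (3,3) g=5 f=9, (3,4) g=6 f=9, (3,5) g=7 f=9]

order=[(1,3) → (2,3) → (2,4) → (2,5)]; open=[(0,0) g=1 f=11, (1,1) g=1 f=9, (1,2) g=2 f=9, (1,5) g=7 f=11, (2,2) g=5 f=11, (2,6) g=7 f=11, (3,3) g=5 f=9, (3,4) g=6 f=9, (3,5) g=7 f=9]; closed=[(0,1), (0,2), (0,3), (1,3), (2,3), (2,4), (2,5)]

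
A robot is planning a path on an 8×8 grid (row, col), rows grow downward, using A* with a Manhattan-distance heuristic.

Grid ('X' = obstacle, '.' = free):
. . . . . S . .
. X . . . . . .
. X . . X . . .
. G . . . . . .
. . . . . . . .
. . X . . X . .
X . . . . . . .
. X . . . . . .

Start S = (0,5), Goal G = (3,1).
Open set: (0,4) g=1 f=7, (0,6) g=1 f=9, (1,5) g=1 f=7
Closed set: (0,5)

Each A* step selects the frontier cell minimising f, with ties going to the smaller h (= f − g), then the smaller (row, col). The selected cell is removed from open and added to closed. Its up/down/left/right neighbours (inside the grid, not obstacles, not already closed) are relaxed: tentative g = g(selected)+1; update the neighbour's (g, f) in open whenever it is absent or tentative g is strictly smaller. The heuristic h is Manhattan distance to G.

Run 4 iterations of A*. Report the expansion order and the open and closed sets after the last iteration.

order=[(0,4) → (0,3) → (0,2) → (0,1)]; open=[(0,0) g=5 f=9, (0,6) g=1 f=9, (1,2) g=4 f=7, (1,3) g=3 f=7, (1,4) g=2 f=7, (1,5) g=1 f=7]; closed=[(0,1), (0,2), (0,3), (0,4), (0,5)]

step 1: expand (0,4) (f=7, h=6) → closed; open now [(0,3) g=2 f=7, (0,6) g=1 f=9, (1,4) g=2 f=7, (1,5) g=1 f=7]
step 2: expand (0,3) (f=7, h=5) → closed; open now [(0,2) g=3 f=7, (0,6) g=1 f=9, (1,3) g=3 f=7, (1,4) g=2 f=7, (1,5) g=1 f=7]
step 3: expand (0,2) (f=7, h=4) → closed; open now [(0,1) g=4 f=7, (0,6) g=1 f=9, (1,2) g=4 f=7, (1,3) g=3 f=7, (1,4) g=2 f=7, (1,5) g=1 f=7]
step 4: expand (0,1) (f=7, h=3) → closed; open now [(0,0) g=5 f=9, (0,6) g=1 f=9, (1,2) g=4 f=7, (1,3) g=3 f=7, (1,4) g=2 f=7, (1,5) g=1 f=7]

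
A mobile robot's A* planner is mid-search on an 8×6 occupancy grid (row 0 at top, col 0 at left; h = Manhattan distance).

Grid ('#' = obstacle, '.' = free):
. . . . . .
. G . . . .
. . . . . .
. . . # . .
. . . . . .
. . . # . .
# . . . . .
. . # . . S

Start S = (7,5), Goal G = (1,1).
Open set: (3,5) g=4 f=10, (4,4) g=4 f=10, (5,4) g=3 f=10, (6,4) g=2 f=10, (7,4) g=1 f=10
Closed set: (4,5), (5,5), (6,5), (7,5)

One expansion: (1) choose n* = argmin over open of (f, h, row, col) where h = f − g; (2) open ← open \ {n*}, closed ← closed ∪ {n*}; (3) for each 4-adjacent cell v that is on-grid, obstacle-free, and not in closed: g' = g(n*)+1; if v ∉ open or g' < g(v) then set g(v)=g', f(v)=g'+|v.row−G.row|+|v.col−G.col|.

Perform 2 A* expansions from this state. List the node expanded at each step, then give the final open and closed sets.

order=[(3,5) → (2,5)]; open=[(1,5) g=6 f=10, (2,4) g=6 f=10, (3,4) g=5 f=10, (4,4) g=4 f=10, (5,4) g=3 f=10, (6,4) g=2 f=10, (7,4) g=1 f=10]; closed=[(2,5), (3,5), (4,5), (5,5), (6,5), (7,5)]

step 1: expand (3,5) (f=10, h=6) → closed; open now [(2,5) g=5 f=10, (3,4) g=5 f=10, (4,4) g=4 f=10, (5,4) g=3 f=10, (6,4) g=2 f=10, (7,4) g=1 f=10]
step 2: expand (2,5) (f=10, h=5) → closed; open now [(1,5) g=6 f=10, (2,4) g=6 f=10, (3,4) g=5 f=10, (4,4) g=4 f=10, (5,4) g=3 f=10, (6,4) g=2 f=10, (7,4) g=1 f=10]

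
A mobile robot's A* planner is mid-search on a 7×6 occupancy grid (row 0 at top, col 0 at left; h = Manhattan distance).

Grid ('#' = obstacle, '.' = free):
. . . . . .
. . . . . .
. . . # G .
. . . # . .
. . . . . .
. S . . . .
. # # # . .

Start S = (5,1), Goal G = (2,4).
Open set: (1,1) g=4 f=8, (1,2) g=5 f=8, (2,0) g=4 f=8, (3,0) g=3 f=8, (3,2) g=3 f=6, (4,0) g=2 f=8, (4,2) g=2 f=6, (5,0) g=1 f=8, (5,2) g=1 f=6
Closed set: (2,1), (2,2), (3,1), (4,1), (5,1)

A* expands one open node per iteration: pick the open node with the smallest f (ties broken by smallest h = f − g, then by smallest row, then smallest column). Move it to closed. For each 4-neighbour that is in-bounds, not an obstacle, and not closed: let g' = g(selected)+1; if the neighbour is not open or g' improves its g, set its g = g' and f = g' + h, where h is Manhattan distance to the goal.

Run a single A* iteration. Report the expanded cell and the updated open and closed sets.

step 1: expand (3,2) (f=6, h=3) → closed; open now [(1,1) g=4 f=8, (1,2) g=5 f=8, (2,0) g=4 f=8, (3,0) g=3 f=8, (4,0) g=2 f=8, (4,2) g=2 f=6, (5,0) g=1 f=8, (5,2) g=1 f=6]

expanded=(3,2); open=[(1,1) g=4 f=8, (1,2) g=5 f=8, (2,0) g=4 f=8, (3,0) g=3 f=8, (4,0) g=2 f=8, (4,2) g=2 f=6, (5,0) g=1 f=8, (5,2) g=1 f=6]; closed=[(2,1), (2,2), (3,1), (3,2), (4,1), (5,1)]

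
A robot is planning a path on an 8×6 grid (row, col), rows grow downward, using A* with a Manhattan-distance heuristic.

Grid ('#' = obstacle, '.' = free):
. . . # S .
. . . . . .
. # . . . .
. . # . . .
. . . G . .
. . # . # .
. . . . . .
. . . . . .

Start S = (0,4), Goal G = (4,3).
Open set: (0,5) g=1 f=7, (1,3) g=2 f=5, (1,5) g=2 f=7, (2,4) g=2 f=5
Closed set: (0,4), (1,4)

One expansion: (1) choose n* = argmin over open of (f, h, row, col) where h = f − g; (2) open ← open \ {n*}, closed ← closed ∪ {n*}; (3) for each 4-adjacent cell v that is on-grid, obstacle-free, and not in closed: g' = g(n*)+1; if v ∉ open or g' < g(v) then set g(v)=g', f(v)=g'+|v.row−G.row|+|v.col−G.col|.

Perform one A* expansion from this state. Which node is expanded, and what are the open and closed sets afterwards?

step 1: expand (1,3) (f=5, h=3) → closed; open now [(0,5) g=1 f=7, (1,2) g=3 f=7, (1,5) g=2 f=7, (2,3) g=3 f=5, (2,4) g=2 f=5]

expanded=(1,3); open=[(0,5) g=1 f=7, (1,2) g=3 f=7, (1,5) g=2 f=7, (2,3) g=3 f=5, (2,4) g=2 f=5]; closed=[(0,4), (1,3), (1,4)]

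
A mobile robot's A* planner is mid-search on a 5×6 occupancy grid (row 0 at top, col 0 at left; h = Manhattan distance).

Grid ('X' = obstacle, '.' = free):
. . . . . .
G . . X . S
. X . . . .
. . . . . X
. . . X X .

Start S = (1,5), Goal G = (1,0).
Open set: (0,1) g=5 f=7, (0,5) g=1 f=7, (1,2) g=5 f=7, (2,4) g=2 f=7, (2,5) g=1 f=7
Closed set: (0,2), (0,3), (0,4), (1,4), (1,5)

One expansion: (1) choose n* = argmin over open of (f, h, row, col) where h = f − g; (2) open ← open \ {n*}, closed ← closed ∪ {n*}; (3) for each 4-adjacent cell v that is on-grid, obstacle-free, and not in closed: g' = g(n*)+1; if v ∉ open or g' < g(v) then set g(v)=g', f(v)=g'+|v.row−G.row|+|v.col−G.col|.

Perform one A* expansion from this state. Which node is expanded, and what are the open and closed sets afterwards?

expanded=(0,1); open=[(0,0) g=6 f=7, (0,5) g=1 f=7, (1,1) g=6 f=7, (1,2) g=5 f=7, (2,4) g=2 f=7, (2,5) g=1 f=7]; closed=[(0,1), (0,2), (0,3), (0,4), (1,4), (1,5)]

step 1: expand (0,1) (f=7, h=2) → closed; open now [(0,0) g=6 f=7, (0,5) g=1 f=7, (1,1) g=6 f=7, (1,2) g=5 f=7, (2,4) g=2 f=7, (2,5) g=1 f=7]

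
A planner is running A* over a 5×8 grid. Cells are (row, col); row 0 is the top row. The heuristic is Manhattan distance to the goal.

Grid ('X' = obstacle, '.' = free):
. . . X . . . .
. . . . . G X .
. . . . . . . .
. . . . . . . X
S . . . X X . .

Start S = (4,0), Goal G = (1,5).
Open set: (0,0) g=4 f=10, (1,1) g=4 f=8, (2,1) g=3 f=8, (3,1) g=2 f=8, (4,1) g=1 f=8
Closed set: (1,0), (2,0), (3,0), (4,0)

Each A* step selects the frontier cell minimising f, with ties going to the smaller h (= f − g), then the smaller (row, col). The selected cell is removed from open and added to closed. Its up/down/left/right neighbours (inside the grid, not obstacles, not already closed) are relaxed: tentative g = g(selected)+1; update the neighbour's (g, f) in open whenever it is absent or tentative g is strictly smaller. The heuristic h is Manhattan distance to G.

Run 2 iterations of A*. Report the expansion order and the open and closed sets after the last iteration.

order=[(1,1) → (1,2)]; open=[(0,0) g=4 f=10, (0,1) g=5 f=10, (0,2) g=6 f=10, (1,3) g=6 f=8, (2,1) g=3 f=8, (2,2) g=6 f=10, (3,1) g=2 f=8, (4,1) g=1 f=8]; closed=[(1,0), (1,1), (1,2), (2,0), (3,0), (4,0)]

step 1: expand (1,1) (f=8, h=4) → closed; open now [(0,0) g=4 f=10, (0,1) g=5 f=10, (1,2) g=5 f=8, (2,1) g=3 f=8, (3,1) g=2 f=8, (4,1) g=1 f=8]
step 2: expand (1,2) (f=8, h=3) → closed; open now [(0,0) g=4 f=10, (0,1) g=5 f=10, (0,2) g=6 f=10, (1,3) g=6 f=8, (2,1) g=3 f=8, (2,2) g=6 f=10, (3,1) g=2 f=8, (4,1) g=1 f=8]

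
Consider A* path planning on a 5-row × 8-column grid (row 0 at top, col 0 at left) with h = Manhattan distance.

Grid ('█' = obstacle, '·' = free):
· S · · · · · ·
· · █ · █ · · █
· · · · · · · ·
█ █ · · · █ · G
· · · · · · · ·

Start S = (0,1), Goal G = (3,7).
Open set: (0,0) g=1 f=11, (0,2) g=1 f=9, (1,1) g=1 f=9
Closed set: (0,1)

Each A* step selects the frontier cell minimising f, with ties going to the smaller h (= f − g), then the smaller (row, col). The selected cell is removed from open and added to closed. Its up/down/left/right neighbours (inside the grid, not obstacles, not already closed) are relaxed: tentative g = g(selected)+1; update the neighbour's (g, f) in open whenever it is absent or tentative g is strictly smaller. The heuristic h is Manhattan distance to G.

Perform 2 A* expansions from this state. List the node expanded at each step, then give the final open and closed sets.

order=[(0,2) → (0,3)]; open=[(0,0) g=1 f=11, (0,4) g=3 f=9, (1,1) g=1 f=9, (1,3) g=3 f=9]; closed=[(0,1), (0,2), (0,3)]

step 1: expand (0,2) (f=9, h=8) → closed; open now [(0,0) g=1 f=11, (0,3) g=2 f=9, (1,1) g=1 f=9]
step 2: expand (0,3) (f=9, h=7) → closed; open now [(0,0) g=1 f=11, (0,4) g=3 f=9, (1,1) g=1 f=9, (1,3) g=3 f=9]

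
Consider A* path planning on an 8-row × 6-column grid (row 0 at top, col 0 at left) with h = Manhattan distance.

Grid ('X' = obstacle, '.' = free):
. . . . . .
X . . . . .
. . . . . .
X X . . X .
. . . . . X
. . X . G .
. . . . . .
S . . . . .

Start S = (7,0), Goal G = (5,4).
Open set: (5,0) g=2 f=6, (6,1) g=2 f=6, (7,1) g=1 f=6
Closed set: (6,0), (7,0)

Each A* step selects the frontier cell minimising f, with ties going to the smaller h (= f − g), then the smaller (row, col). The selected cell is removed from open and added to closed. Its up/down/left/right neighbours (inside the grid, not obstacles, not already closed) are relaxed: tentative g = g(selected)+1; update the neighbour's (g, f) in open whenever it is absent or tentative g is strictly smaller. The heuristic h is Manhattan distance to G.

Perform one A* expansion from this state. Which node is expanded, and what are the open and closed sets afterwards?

step 1: expand (5,0) (f=6, h=4) → closed; open now [(4,0) g=3 f=8, (5,1) g=3 f=6, (6,1) g=2 f=6, (7,1) g=1 f=6]

expanded=(5,0); open=[(4,0) g=3 f=8, (5,1) g=3 f=6, (6,1) g=2 f=6, (7,1) g=1 f=6]; closed=[(5,0), (6,0), (7,0)]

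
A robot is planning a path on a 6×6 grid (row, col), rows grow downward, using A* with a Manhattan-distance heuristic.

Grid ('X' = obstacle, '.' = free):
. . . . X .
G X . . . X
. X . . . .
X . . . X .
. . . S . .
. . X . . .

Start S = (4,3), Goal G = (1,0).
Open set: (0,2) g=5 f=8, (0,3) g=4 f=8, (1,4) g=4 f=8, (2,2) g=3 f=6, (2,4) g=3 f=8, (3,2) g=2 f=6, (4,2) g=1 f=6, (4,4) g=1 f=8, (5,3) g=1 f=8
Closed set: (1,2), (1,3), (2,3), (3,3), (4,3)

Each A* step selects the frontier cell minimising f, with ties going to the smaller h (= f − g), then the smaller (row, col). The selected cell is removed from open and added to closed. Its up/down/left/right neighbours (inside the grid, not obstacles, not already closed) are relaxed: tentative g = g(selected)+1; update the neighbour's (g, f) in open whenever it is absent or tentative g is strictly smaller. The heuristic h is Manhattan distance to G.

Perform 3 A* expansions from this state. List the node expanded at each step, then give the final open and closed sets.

step 1: expand (2,2) (f=6, h=3) → closed; open now [(0,2) g=5 f=8, (0,3) g=4 f=8, (1,4) g=4 f=8, (2,4) g=3 f=8, (3,2) g=2 f=6, (4,2) g=1 f=6, (4,4) g=1 f=8, (5,3) g=1 f=8]
step 2: expand (3,2) (f=6, h=4) → closed; open now [(0,2) g=5 f=8, (0,3) g=4 f=8, (1,4) g=4 f=8, (2,4) g=3 f=8, (3,1) g=3 f=6, (4,2) g=1 f=6, (4,4) g=1 f=8, (5,3) g=1 f=8]
step 3: expand (3,1) (f=6, h=3) → closed; open now [(0,2) g=5 f=8, (0,3) g=4 f=8, (1,4) g=4 f=8, (2,4) g=3 f=8, (4,1) g=4 f=8, (4,2) g=1 f=6, (4,4) g=1 f=8, (5,3) g=1 f=8]

order=[(2,2) → (3,2) → (3,1)]; open=[(0,2) g=5 f=8, (0,3) g=4 f=8, (1,4) g=4 f=8, (2,4) g=3 f=8, (4,1) g=4 f=8, (4,2) g=1 f=6, (4,4) g=1 f=8, (5,3) g=1 f=8]; closed=[(1,2), (1,3), (2,2), (2,3), (3,1), (3,2), (3,3), (4,3)]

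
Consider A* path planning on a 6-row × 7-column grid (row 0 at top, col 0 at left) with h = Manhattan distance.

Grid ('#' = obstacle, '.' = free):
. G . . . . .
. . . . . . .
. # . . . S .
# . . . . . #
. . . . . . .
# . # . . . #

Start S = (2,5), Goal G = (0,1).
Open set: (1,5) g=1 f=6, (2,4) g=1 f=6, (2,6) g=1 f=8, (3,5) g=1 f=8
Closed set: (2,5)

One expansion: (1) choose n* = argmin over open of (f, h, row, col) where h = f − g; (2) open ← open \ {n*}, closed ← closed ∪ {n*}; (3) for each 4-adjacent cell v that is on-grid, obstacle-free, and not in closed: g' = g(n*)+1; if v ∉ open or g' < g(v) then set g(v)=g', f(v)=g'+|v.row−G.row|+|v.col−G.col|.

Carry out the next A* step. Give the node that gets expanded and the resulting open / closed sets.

expanded=(1,5); open=[(0,5) g=2 f=6, (1,4) g=2 f=6, (1,6) g=2 f=8, (2,4) g=1 f=6, (2,6) g=1 f=8, (3,5) g=1 f=8]; closed=[(1,5), (2,5)]

step 1: expand (1,5) (f=6, h=5) → closed; open now [(0,5) g=2 f=6, (1,4) g=2 f=6, (1,6) g=2 f=8, (2,4) g=1 f=6, (2,6) g=1 f=8, (3,5) g=1 f=8]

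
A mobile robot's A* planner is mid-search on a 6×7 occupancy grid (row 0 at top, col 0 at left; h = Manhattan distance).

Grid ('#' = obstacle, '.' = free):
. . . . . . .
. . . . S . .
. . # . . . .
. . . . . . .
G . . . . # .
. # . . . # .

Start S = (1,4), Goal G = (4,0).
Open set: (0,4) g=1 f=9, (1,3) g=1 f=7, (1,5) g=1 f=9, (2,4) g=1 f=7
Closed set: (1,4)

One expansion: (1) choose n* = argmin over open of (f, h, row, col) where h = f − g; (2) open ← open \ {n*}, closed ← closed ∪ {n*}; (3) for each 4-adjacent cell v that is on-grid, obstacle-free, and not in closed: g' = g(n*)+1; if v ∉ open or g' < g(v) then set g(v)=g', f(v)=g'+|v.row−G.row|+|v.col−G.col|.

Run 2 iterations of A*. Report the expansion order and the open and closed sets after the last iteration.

step 1: expand (1,3) (f=7, h=6) → closed; open now [(0,3) g=2 f=9, (0,4) g=1 f=9, (1,2) g=2 f=7, (1,5) g=1 f=9, (2,3) g=2 f=7, (2,4) g=1 f=7]
step 2: expand (1,2) (f=7, h=5) → closed; open now [(0,2) g=3 f=9, (0,3) g=2 f=9, (0,4) g=1 f=9, (1,1) g=3 f=7, (1,5) g=1 f=9, (2,3) g=2 f=7, (2,4) g=1 f=7]

order=[(1,3) → (1,2)]; open=[(0,2) g=3 f=9, (0,3) g=2 f=9, (0,4) g=1 f=9, (1,1) g=3 f=7, (1,5) g=1 f=9, (2,3) g=2 f=7, (2,4) g=1 f=7]; closed=[(1,2), (1,3), (1,4)]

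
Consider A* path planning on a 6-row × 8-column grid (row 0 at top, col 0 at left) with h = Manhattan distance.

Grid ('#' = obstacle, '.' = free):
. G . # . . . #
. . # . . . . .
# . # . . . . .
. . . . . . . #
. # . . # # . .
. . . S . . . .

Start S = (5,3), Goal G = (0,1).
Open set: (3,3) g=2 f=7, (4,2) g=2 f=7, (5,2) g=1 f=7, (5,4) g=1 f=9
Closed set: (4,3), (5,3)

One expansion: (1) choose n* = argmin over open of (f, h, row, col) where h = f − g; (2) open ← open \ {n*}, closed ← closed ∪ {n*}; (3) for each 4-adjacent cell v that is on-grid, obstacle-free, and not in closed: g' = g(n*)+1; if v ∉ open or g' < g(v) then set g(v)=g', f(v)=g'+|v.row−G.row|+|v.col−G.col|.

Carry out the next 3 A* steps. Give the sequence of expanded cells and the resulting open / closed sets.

step 1: expand (3,3) (f=7, h=5) → closed; open now [(2,3) g=3 f=7, (3,2) g=3 f=7, (3,4) g=3 f=9, (4,2) g=2 f=7, (5,2) g=1 f=7, (5,4) g=1 f=9]
step 2: expand (2,3) (f=7, h=4) → closed; open now [(1,3) g=4 f=7, (2,4) g=4 f=9, (3,2) g=3 f=7, (3,4) g=3 f=9, (4,2) g=2 f=7, (5,2) g=1 f=7, (5,4) g=1 f=9]
step 3: expand (1,3) (f=7, h=3) → closed; open now [(1,4) g=5 f=9, (2,4) g=4 f=9, (3,2) g=3 f=7, (3,4) g=3 f=9, (4,2) g=2 f=7, (5,2) g=1 f=7, (5,4) g=1 f=9]

order=[(3,3) → (2,3) → (1,3)]; open=[(1,4) g=5 f=9, (2,4) g=4 f=9, (3,2) g=3 f=7, (3,4) g=3 f=9, (4,2) g=2 f=7, (5,2) g=1 f=7, (5,4) g=1 f=9]; closed=[(1,3), (2,3), (3,3), (4,3), (5,3)]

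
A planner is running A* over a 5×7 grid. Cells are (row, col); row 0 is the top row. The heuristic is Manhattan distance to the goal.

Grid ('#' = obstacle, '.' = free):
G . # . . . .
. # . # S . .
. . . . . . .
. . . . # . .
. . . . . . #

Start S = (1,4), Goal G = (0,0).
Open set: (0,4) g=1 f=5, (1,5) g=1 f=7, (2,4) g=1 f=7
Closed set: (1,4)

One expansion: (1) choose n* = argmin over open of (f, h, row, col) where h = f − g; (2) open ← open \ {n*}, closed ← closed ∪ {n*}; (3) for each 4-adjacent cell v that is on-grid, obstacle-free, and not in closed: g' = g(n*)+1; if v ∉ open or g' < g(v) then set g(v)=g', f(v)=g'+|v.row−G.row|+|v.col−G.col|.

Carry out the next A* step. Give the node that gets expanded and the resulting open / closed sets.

step 1: expand (0,4) (f=5, h=4) → closed; open now [(0,3) g=2 f=5, (0,5) g=2 f=7, (1,5) g=1 f=7, (2,4) g=1 f=7]

expanded=(0,4); open=[(0,3) g=2 f=5, (0,5) g=2 f=7, (1,5) g=1 f=7, (2,4) g=1 f=7]; closed=[(0,4), (1,4)]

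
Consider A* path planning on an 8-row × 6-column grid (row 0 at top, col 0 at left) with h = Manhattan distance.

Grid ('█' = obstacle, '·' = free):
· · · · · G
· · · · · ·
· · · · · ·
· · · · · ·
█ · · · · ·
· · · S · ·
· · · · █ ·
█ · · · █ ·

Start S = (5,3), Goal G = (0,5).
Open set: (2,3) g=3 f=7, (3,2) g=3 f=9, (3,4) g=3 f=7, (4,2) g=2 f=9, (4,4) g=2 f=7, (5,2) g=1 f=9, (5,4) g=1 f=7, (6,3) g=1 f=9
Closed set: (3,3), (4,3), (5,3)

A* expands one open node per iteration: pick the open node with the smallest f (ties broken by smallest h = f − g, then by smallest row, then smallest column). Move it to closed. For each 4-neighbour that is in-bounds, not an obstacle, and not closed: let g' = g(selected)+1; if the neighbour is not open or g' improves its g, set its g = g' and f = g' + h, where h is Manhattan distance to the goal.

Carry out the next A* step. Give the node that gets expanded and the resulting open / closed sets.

step 1: expand (2,3) (f=7, h=4) → closed; open now [(1,3) g=4 f=7, (2,2) g=4 f=9, (2,4) g=4 f=7, (3,2) g=3 f=9, (3,4) g=3 f=7, (4,2) g=2 f=9, (4,4) g=2 f=7, (5,2) g=1 f=9, (5,4) g=1 f=7, (6,3) g=1 f=9]

expanded=(2,3); open=[(1,3) g=4 f=7, (2,2) g=4 f=9, (2,4) g=4 f=7, (3,2) g=3 f=9, (3,4) g=3 f=7, (4,2) g=2 f=9, (4,4) g=2 f=7, (5,2) g=1 f=9, (5,4) g=1 f=7, (6,3) g=1 f=9]; closed=[(2,3), (3,3), (4,3), (5,3)]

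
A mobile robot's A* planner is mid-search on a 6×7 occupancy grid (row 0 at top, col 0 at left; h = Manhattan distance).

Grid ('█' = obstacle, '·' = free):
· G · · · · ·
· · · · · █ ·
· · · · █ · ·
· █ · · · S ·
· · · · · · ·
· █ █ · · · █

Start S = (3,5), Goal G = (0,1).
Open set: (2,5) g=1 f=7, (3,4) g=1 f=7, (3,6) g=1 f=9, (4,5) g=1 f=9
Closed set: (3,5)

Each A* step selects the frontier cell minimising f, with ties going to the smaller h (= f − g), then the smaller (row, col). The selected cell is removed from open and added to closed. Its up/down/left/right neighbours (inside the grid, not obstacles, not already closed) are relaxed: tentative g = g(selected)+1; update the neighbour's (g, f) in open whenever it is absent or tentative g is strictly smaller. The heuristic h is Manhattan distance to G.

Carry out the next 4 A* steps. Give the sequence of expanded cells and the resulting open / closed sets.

order=[(2,5) → (3,4) → (3,3) → (2,3)]; open=[(1,3) g=4 f=7, (2,2) g=4 f=7, (2,6) g=2 f=9, (3,2) g=3 f=7, (3,6) g=1 f=9, (4,3) g=3 f=9, (4,4) g=2 f=9, (4,5) g=1 f=9]; closed=[(2,3), (2,5), (3,3), (3,4), (3,5)]

step 1: expand (2,5) (f=7, h=6) → closed; open now [(2,6) g=2 f=9, (3,4) g=1 f=7, (3,6) g=1 f=9, (4,5) g=1 f=9]
step 2: expand (3,4) (f=7, h=6) → closed; open now [(2,6) g=2 f=9, (3,3) g=2 f=7, (3,6) g=1 f=9, (4,4) g=2 f=9, (4,5) g=1 f=9]
step 3: expand (3,3) (f=7, h=5) → closed; open now [(2,3) g=3 f=7, (2,6) g=2 f=9, (3,2) g=3 f=7, (3,6) g=1 f=9, (4,3) g=3 f=9, (4,4) g=2 f=9, (4,5) g=1 f=9]
step 4: expand (2,3) (f=7, h=4) → closed; open now [(1,3) g=4 f=7, (2,2) g=4 f=7, (2,6) g=2 f=9, (3,2) g=3 f=7, (3,6) g=1 f=9, (4,3) g=3 f=9, (4,4) g=2 f=9, (4,5) g=1 f=9]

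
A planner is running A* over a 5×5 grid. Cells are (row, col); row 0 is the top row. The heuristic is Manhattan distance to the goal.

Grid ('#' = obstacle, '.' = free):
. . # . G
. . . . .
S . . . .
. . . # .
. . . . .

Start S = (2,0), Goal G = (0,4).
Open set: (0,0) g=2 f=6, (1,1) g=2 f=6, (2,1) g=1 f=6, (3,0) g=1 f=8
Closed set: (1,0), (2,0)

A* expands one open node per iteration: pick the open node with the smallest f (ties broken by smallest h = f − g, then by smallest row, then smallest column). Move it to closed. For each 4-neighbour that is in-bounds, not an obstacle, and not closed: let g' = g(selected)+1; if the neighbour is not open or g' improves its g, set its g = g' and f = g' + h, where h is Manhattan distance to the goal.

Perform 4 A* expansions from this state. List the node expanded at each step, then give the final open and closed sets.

order=[(0,0) → (0,1) → (1,1) → (1,2)]; open=[(1,3) g=4 f=6, (2,1) g=1 f=6, (2,2) g=4 f=8, (3,0) g=1 f=8]; closed=[(0,0), (0,1), (1,0), (1,1), (1,2), (2,0)]

step 1: expand (0,0) (f=6, h=4) → closed; open now [(0,1) g=3 f=6, (1,1) g=2 f=6, (2,1) g=1 f=6, (3,0) g=1 f=8]
step 2: expand (0,1) (f=6, h=3) → closed; open now [(1,1) g=2 f=6, (2,1) g=1 f=6, (3,0) g=1 f=8]
step 3: expand (1,1) (f=6, h=4) → closed; open now [(1,2) g=3 f=6, (2,1) g=1 f=6, (3,0) g=1 f=8]
step 4: expand (1,2) (f=6, h=3) → closed; open now [(1,3) g=4 f=6, (2,1) g=1 f=6, (2,2) g=4 f=8, (3,0) g=1 f=8]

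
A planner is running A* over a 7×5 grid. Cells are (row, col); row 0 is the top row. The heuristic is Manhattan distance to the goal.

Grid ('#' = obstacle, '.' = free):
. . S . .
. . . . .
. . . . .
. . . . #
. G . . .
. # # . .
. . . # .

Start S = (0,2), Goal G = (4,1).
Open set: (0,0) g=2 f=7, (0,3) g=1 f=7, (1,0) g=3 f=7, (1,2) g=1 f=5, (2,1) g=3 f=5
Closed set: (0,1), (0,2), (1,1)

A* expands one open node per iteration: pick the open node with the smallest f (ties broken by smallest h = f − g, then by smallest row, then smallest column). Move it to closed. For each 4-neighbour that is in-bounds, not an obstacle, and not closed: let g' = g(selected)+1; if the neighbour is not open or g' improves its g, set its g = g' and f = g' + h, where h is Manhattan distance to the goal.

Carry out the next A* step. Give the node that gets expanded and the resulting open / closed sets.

expanded=(2,1); open=[(0,0) g=2 f=7, (0,3) g=1 f=7, (1,0) g=3 f=7, (1,2) g=1 f=5, (2,0) g=4 f=7, (2,2) g=4 f=7, (3,1) g=4 f=5]; closed=[(0,1), (0,2), (1,1), (2,1)]

step 1: expand (2,1) (f=5, h=2) → closed; open now [(0,0) g=2 f=7, (0,3) g=1 f=7, (1,0) g=3 f=7, (1,2) g=1 f=5, (2,0) g=4 f=7, (2,2) g=4 f=7, (3,1) g=4 f=5]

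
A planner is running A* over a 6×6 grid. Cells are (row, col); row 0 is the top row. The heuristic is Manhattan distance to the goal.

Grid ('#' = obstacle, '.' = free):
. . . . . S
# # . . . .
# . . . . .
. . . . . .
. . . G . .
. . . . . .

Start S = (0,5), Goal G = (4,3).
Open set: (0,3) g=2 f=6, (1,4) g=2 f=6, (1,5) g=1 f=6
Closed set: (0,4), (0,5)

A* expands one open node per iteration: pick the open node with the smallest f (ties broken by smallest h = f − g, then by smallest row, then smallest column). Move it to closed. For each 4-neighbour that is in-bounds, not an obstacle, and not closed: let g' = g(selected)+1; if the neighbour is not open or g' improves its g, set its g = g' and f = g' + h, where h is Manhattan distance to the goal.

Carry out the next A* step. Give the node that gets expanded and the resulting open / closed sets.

step 1: expand (0,3) (f=6, h=4) → closed; open now [(0,2) g=3 f=8, (1,3) g=3 f=6, (1,4) g=2 f=6, (1,5) g=1 f=6]

expanded=(0,3); open=[(0,2) g=3 f=8, (1,3) g=3 f=6, (1,4) g=2 f=6, (1,5) g=1 f=6]; closed=[(0,3), (0,4), (0,5)]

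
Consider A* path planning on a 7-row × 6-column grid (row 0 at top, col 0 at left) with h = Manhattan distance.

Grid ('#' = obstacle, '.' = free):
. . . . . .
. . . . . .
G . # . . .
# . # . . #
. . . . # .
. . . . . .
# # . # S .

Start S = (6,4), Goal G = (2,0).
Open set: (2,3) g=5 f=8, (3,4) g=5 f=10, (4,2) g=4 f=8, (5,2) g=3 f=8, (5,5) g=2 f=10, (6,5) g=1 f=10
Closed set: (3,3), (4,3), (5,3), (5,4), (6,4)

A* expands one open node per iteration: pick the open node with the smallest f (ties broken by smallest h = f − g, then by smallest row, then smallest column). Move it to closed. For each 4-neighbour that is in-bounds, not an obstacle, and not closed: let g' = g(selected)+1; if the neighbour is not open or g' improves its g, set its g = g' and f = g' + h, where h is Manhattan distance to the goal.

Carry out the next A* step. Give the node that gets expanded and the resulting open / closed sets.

expanded=(2,3); open=[(1,3) g=6 f=10, (2,4) g=6 f=10, (3,4) g=5 f=10, (4,2) g=4 f=8, (5,2) g=3 f=8, (5,5) g=2 f=10, (6,5) g=1 f=10]; closed=[(2,3), (3,3), (4,3), (5,3), (5,4), (6,4)]

step 1: expand (2,3) (f=8, h=3) → closed; open now [(1,3) g=6 f=10, (2,4) g=6 f=10, (3,4) g=5 f=10, (4,2) g=4 f=8, (5,2) g=3 f=8, (5,5) g=2 f=10, (6,5) g=1 f=10]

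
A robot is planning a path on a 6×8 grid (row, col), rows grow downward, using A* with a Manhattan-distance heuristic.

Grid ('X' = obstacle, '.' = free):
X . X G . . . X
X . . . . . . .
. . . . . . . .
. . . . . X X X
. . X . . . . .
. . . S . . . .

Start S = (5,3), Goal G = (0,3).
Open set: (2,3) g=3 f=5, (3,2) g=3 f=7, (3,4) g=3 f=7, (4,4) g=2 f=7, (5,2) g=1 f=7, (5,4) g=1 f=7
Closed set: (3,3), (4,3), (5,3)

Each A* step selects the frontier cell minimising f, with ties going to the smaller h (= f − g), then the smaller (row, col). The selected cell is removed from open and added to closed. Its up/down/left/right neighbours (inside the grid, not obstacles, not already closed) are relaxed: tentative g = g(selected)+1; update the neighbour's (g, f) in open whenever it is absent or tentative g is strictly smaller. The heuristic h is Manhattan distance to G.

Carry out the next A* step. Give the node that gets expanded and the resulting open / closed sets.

expanded=(2,3); open=[(1,3) g=4 f=5, (2,2) g=4 f=7, (2,4) g=4 f=7, (3,2) g=3 f=7, (3,4) g=3 f=7, (4,4) g=2 f=7, (5,2) g=1 f=7, (5,4) g=1 f=7]; closed=[(2,3), (3,3), (4,3), (5,3)]

step 1: expand (2,3) (f=5, h=2) → closed; open now [(1,3) g=4 f=5, (2,2) g=4 f=7, (2,4) g=4 f=7, (3,2) g=3 f=7, (3,4) g=3 f=7, (4,4) g=2 f=7, (5,2) g=1 f=7, (5,4) g=1 f=7]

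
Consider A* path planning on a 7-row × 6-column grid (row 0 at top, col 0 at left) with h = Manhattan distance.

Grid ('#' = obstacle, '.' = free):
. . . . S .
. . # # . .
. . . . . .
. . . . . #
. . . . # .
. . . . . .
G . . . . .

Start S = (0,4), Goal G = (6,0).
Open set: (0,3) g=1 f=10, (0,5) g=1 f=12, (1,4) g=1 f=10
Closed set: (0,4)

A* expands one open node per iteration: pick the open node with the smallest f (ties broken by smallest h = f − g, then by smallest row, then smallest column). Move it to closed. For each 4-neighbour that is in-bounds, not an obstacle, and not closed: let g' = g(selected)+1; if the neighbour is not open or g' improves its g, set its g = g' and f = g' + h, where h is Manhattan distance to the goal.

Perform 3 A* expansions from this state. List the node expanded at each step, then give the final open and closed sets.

order=[(0,3) → (0,2) → (0,1)]; open=[(0,0) g=4 f=10, (0,5) g=1 f=12, (1,1) g=4 f=10, (1,4) g=1 f=10]; closed=[(0,1), (0,2), (0,3), (0,4)]

step 1: expand (0,3) (f=10, h=9) → closed; open now [(0,2) g=2 f=10, (0,5) g=1 f=12, (1,4) g=1 f=10]
step 2: expand (0,2) (f=10, h=8) → closed; open now [(0,1) g=3 f=10, (0,5) g=1 f=12, (1,4) g=1 f=10]
step 3: expand (0,1) (f=10, h=7) → closed; open now [(0,0) g=4 f=10, (0,5) g=1 f=12, (1,1) g=4 f=10, (1,4) g=1 f=10]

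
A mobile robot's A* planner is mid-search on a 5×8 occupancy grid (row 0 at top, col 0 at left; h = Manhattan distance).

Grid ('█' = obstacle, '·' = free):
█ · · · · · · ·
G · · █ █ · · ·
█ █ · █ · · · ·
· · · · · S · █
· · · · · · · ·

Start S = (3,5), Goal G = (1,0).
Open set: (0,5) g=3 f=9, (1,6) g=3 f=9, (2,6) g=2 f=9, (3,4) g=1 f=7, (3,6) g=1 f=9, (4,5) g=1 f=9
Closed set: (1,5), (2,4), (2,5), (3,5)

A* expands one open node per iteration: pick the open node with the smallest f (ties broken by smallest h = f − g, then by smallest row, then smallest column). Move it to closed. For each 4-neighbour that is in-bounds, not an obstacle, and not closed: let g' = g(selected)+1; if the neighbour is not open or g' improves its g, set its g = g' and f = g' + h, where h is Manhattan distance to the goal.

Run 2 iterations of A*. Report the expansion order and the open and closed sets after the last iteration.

step 1: expand (3,4) (f=7, h=6) → closed; open now [(0,5) g=3 f=9, (1,6) g=3 f=9, (2,6) g=2 f=9, (3,3) g=2 f=7, (3,6) g=1 f=9, (4,4) g=2 f=9, (4,5) g=1 f=9]
step 2: expand (3,3) (f=7, h=5) → closed; open now [(0,5) g=3 f=9, (1,6) g=3 f=9, (2,6) g=2 f=9, (3,2) g=3 f=7, (3,6) g=1 f=9, (4,3) g=3 f=9, (4,4) g=2 f=9, (4,5) g=1 f=9]

order=[(3,4) → (3,3)]; open=[(0,5) g=3 f=9, (1,6) g=3 f=9, (2,6) g=2 f=9, (3,2) g=3 f=7, (3,6) g=1 f=9, (4,3) g=3 f=9, (4,4) g=2 f=9, (4,5) g=1 f=9]; closed=[(1,5), (2,4), (2,5), (3,3), (3,4), (3,5)]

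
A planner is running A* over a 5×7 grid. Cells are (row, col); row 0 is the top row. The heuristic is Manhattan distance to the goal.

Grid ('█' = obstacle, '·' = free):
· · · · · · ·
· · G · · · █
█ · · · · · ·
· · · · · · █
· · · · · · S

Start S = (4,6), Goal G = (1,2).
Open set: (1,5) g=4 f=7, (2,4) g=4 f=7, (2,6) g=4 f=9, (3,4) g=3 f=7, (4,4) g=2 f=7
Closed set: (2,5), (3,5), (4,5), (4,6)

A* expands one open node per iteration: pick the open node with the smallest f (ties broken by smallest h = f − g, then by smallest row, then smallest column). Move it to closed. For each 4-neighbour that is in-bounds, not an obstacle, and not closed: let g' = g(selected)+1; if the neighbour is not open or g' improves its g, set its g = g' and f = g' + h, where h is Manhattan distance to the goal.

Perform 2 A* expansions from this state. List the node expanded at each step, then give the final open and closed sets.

step 1: expand (1,5) (f=7, h=3) → closed; open now [(0,5) g=5 f=9, (1,4) g=5 f=7, (2,4) g=4 f=7, (2,6) g=4 f=9, (3,4) g=3 f=7, (4,4) g=2 f=7]
step 2: expand (1,4) (f=7, h=2) → closed; open now [(0,4) g=6 f=9, (0,5) g=5 f=9, (1,3) g=6 f=7, (2,4) g=4 f=7, (2,6) g=4 f=9, (3,4) g=3 f=7, (4,4) g=2 f=7]

order=[(1,5) → (1,4)]; open=[(0,4) g=6 f=9, (0,5) g=5 f=9, (1,3) g=6 f=7, (2,4) g=4 f=7, (2,6) g=4 f=9, (3,4) g=3 f=7, (4,4) g=2 f=7]; closed=[(1,4), (1,5), (2,5), (3,5), (4,5), (4,6)]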